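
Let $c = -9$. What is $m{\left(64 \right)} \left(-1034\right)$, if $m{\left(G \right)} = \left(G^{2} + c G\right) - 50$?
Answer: $-3587980$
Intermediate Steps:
$m{\left(G \right)} = -50 + G^{2} - 9 G$ ($m{\left(G \right)} = \left(G^{2} - 9 G\right) - 50 = -50 + G^{2} - 9 G$)
$m{\left(64 \right)} \left(-1034\right) = \left(-50 + 64^{2} - 576\right) \left(-1034\right) = \left(-50 + 4096 - 576\right) \left(-1034\right) = 3470 \left(-1034\right) = -3587980$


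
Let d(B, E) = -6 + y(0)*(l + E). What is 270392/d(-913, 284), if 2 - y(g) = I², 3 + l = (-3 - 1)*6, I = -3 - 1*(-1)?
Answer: -33799/65 ≈ -519.98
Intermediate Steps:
I = -2 (I = -3 + 1 = -2)
l = -27 (l = -3 + (-3 - 1)*6 = -3 - 4*6 = -3 - 24 = -27)
y(g) = -2 (y(g) = 2 - 1*(-2)² = 2 - 1*4 = 2 - 4 = -2)
d(B, E) = 48 - 2*E (d(B, E) = -6 - 2*(-27 + E) = -6 + (54 - 2*E) = 48 - 2*E)
270392/d(-913, 284) = 270392/(48 - 2*284) = 270392/(48 - 568) = 270392/(-520) = 270392*(-1/520) = -33799/65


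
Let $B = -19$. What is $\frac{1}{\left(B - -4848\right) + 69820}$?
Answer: $\frac{1}{74649} \approx 1.3396 \cdot 10^{-5}$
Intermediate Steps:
$\frac{1}{\left(B - -4848\right) + 69820} = \frac{1}{\left(-19 - -4848\right) + 69820} = \frac{1}{\left(-19 + 4848\right) + 69820} = \frac{1}{4829 + 69820} = \frac{1}{74649}$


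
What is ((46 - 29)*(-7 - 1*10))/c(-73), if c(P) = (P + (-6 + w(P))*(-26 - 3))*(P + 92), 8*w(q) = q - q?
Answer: -289/1919 ≈ -0.15060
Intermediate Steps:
w(q) = 0 (w(q) = (q - q)/8 = (1/8)*0 = 0)
c(P) = (92 + P)*(174 + P) (c(P) = (P + (-6 + 0)*(-26 - 3))*(P + 92) = (P - 6*(-29))*(92 + P) = (P + 174)*(92 + P) = (174 + P)*(92 + P) = (92 + P)*(174 + P))
((46 - 29)*(-7 - 1*10))/c(-73) = ((46 - 29)*(-7 - 1*10))/(16008 + (-73)**2 + 266*(-73)) = (17*(-7 - 10))/(16008 + 5329 - 19418) = (17*(-17))/1919 = -289*1/1919 = -289/1919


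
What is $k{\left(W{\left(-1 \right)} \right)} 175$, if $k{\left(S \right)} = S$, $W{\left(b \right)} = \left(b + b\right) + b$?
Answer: $-525$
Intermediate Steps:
$W{\left(b \right)} = 3 b$ ($W{\left(b \right)} = 2 b + b = 3 b$)
$k{\left(W{\left(-1 \right)} \right)} 175 = 3 \left(-1\right) 175 = \left(-3\right) 175 = -525$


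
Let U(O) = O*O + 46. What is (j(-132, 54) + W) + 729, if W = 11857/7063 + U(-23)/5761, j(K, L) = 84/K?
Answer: 46686269534/63941339 ≈ 730.14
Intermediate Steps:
U(O) = 46 + O**2 (U(O) = O**2 + 46 = 46 + O**2)
W = 10338486/5812849 (W = 11857/7063 + (46 + (-23)**2)/5761 = 11857*(1/7063) + (46 + 529)*(1/5761) = 11857/7063 + 575*(1/5761) = 11857/7063 + 575/5761 = 10338486/5812849 ≈ 1.7786)
(j(-132, 54) + W) + 729 = (84/(-132) + 10338486/5812849) + 729 = (84*(-1/132) + 10338486/5812849) + 729 = (-7/11 + 10338486/5812849) + 729 = 73033403/63941339 + 729 = 46686269534/63941339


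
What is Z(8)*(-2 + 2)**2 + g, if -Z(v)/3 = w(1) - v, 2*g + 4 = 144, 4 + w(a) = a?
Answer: 70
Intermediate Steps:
w(a) = -4 + a
g = 70 (g = -2 + (1/2)*144 = -2 + 72 = 70)
Z(v) = 9 + 3*v (Z(v) = -3*((-4 + 1) - v) = -3*(-3 - v) = 9 + 3*v)
Z(8)*(-2 + 2)**2 + g = (9 + 3*8)*(-2 + 2)**2 + 70 = (9 + 24)*0**2 + 70 = 33*0 + 70 = 0 + 70 = 70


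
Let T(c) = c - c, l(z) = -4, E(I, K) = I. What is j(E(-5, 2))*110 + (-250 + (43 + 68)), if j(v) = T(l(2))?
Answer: -139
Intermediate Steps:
T(c) = 0
j(v) = 0
j(E(-5, 2))*110 + (-250 + (43 + 68)) = 0*110 + (-250 + (43 + 68)) = 0 + (-250 + 111) = 0 - 139 = -139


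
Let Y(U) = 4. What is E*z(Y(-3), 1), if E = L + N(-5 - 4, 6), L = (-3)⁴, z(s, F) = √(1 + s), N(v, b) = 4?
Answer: 85*√5 ≈ 190.07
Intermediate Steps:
L = 81
E = 85 (E = 81 + 4 = 85)
E*z(Y(-3), 1) = 85*√(1 + 4) = 85*√5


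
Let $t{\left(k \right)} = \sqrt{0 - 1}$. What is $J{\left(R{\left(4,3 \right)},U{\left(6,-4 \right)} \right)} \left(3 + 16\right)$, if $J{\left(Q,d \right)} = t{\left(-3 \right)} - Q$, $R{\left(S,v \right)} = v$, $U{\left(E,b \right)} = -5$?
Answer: $-57 + 19 i \approx -57.0 + 19.0 i$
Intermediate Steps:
$t{\left(k \right)} = i$ ($t{\left(k \right)} = \sqrt{-1} = i$)
$J{\left(Q,d \right)} = i - Q$
$J{\left(R{\left(4,3 \right)},U{\left(6,-4 \right)} \right)} \left(3 + 16\right) = \left(i - 3\right) \left(3 + 16\right) = \left(i - 3\right) 19 = \left(-3 + i\right) 19 = -57 + 19 i$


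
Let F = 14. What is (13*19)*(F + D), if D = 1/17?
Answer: 59033/17 ≈ 3472.5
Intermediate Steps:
D = 1/17 ≈ 0.058824
(13*19)*(F + D) = (13*19)*(14 + 1/17) = 247*(239/17) = 59033/17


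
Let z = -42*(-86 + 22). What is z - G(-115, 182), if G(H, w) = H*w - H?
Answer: 23503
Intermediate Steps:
z = 2688 (z = -42*(-64) = 2688)
G(H, w) = -H + H*w
z - G(-115, 182) = 2688 - (-115)*(-1 + 182) = 2688 - (-115)*181 = 2688 - 1*(-20815) = 2688 + 20815 = 23503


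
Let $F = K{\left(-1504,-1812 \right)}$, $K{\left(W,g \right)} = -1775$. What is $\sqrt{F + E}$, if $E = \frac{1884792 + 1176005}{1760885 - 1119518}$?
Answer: $\frac{2 i \sqrt{20227390187041}}{213789} \approx 42.074 i$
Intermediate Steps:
$F = -1775$
$E = \frac{3060797}{641367} \approx 4.7723$
$\sqrt{F + E} = \sqrt{-1775 + \frac{3060797}{641367}} = \sqrt{- \frac{1135365628}{641367}} = \frac{2 i \sqrt{20227390187041}}{213789}$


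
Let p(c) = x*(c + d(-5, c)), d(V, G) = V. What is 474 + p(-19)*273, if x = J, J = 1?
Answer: -6078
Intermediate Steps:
x = 1
p(c) = -5 + c (p(c) = 1*(c - 5) = 1*(-5 + c) = -5 + c)
474 + p(-19)*273 = 474 + (-5 - 19)*273 = 474 - 24*273 = 474 - 6552 = -6078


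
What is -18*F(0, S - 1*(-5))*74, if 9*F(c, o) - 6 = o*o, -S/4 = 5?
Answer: -34188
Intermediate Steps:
S = -20 (S = -4*5 = -20)
F(c, o) = ⅔ + o²/9 (F(c, o) = ⅔ + (o*o)/9 = ⅔ + o²/9)
-18*F(0, S - 1*(-5))*74 = -18*(⅔ + (-20 - 1*(-5))²/9)*74 = -18*(⅔ + (-20 + 5)²/9)*74 = -18*(⅔ + (⅑)*(-15)²)*74 = -18*(⅔ + (⅑)*225)*74 = -18*(⅔ + 25)*74 = -18*77/3*74 = -462*74 = -34188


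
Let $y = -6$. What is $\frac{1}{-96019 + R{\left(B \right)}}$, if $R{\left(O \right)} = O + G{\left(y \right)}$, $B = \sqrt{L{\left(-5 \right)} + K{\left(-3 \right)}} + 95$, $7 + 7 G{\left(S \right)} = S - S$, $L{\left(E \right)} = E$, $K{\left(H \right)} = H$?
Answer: $- \frac{95925}{9201605633} - \frac{2 i \sqrt{2}}{9201605633} \approx -1.0425 \cdot 10^{-5} - 3.0738 \cdot 10^{-10} i$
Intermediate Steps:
$G{\left(S \right)} = -1$ ($G{\left(S \right)} = -1 + \frac{S - S}{7} = -1 + \frac{1}{7} \cdot 0 = -1 + 0 = -1$)
$B = 95 + 2 i \sqrt{2}$ ($B = \sqrt{-5 - 3} + 95 = \sqrt{-8} + 95 = 2 i \sqrt{2} + 95 = 95 + 2 i \sqrt{2} \approx 95.0 + 2.8284 i$)
$R{\left(O \right)} = -1 + O$ ($R{\left(O \right)} = O - 1 = -1 + O$)
$\frac{1}{-96019 + R{\left(B \right)}} = \frac{1}{-96019 + \left(-1 + \left(95 + 2 i \sqrt{2}\right)\right)} = \frac{1}{-96019 + \left(94 + 2 i \sqrt{2}\right)} = \frac{1}{-95925 + 2 i \sqrt{2}}$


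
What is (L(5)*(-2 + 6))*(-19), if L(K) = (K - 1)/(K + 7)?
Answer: -76/3 ≈ -25.333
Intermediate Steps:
L(K) = (-1 + K)/(7 + K)
(L(5)*(-2 + 6))*(-19) = (((-1 + 5)/(7 + 5))*(-2 + 6))*(-19) = ((4/12)*4)*(-19) = (((1/12)*4)*4)*(-19) = ((⅓)*4)*(-19) = (4/3)*(-19) = -76/3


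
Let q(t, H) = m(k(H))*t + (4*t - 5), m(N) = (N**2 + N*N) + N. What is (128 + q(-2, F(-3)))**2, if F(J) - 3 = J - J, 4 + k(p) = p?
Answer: 12769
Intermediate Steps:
k(p) = -4 + p
F(J) = 3 (F(J) = 3 + (J - J) = 3 + 0 = 3)
m(N) = N + 2*N**2 (m(N) = (N**2 + N**2) + N = 2*N**2 + N = N + 2*N**2)
q(t, H) = -5 + 4*t + t*(-7 + 2*H)*(-4 + H) (q(t, H) = ((-4 + H)*(1 + 2*(-4 + H)))*t + (4*t - 5) = ((-4 + H)*(1 + (-8 + 2*H)))*t + (-5 + 4*t) = ((-4 + H)*(-7 + 2*H))*t + (-5 + 4*t) = ((-7 + 2*H)*(-4 + H))*t + (-5 + 4*t) = t*(-7 + 2*H)*(-4 + H) + (-5 + 4*t) = -5 + 4*t + t*(-7 + 2*H)*(-4 + H))
(128 + q(-2, F(-3)))**2 = (128 + (-5 + 4*(-2) - 2*(-7 + 2*3)*(-4 + 3)))**2 = (128 + (-5 - 8 - 2*(-7 + 6)*(-1)))**2 = (128 + (-5 - 8 - 2*(-1)*(-1)))**2 = (128 + (-5 - 8 - 2))**2 = (128 - 15)**2 = 113**2 = 12769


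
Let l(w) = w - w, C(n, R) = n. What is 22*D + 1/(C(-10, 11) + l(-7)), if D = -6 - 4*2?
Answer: -3081/10 ≈ -308.10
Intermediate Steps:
l(w) = 0
D = -14 (D = -6 - 8 = -14)
22*D + 1/(C(-10, 11) + l(-7)) = 22*(-14) + 1/(-10 + 0) = -308 + 1/(-10) = -308 - 1/10 = -3081/10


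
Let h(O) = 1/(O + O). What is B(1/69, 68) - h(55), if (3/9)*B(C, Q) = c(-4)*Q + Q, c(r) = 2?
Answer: 67319/110 ≈ 611.99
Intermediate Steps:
h(O) = 1/(2*O)
B(C, Q) = 9*Q (B(C, Q) = 3*(2*Q + Q) = 3*(3*Q) = 9*Q)
B(1/69, 68) - h(55) = 9*68 - 1/(2*55) = 612 - 1/(2*55) = 612 - 1*1/110 = 612 - 1/110 = 67319/110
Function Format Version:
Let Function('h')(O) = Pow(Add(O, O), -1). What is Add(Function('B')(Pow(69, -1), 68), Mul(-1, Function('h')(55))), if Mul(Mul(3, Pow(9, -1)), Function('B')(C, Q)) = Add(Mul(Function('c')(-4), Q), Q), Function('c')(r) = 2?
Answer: Rational(67319, 110) ≈ 611.99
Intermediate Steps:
Function('h')(O) = Mul(Rational(1, 2), Pow(O, -1)) (Function('h')(O) = Pow(Mul(2, O), -1) = Mul(Rational(1, 2), Pow(O, -1)))
Function('B')(C, Q) = Mul(9, Q) (Function('B')(C, Q) = Mul(3, Add(Mul(2, Q), Q)) = Mul(3, Mul(3, Q)) = Mul(9, Q))
Add(Function('B')(Pow(69, -1), 68), Mul(-1, Function('h')(55))) = Add(Mul(9, 68), Mul(-1, Mul(Rational(1, 2), Pow(55, -1)))) = Add(612, Mul(-1, Mul(Rational(1, 2), Rational(1, 55)))) = Add(612, Mul(-1, Rational(1, 110))) = Add(612, Rational(-1, 110)) = Rational(67319, 110)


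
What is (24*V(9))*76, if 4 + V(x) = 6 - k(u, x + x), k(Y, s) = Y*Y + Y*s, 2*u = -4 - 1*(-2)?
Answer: 34656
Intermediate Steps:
u = -1 (u = (-4 - 1*(-2))/2 = (-4 + 2)/2 = (½)*(-2) = -1)
k(Y, s) = Y² + Y*s
V(x) = 1 + 2*x (V(x) = -4 + (6 - (-1)*(-1 + (x + x))) = -4 + (6 - (-1)*(-1 + 2*x)) = -4 + (6 - (1 - 2*x)) = -4 + (6 + (-1 + 2*x)) = -4 + (5 + 2*x) = 1 + 2*x)
(24*V(9))*76 = (24*(1 + 2*9))*76 = (24*(1 + 18))*76 = (24*19)*76 = 456*76 = 34656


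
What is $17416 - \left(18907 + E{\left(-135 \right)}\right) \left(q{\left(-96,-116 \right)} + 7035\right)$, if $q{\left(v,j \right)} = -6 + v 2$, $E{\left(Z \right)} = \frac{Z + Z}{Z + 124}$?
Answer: $- \frac{1423593163}{11} \approx -1.2942 \cdot 10^{8}$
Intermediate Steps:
$E{\left(Z \right)} = \frac{2 Z}{124 + Z}$
$q{\left(v,j \right)} = -6 + 2 v$
$17416 - \left(18907 + E{\left(-135 \right)}\right) \left(q{\left(-96,-116 \right)} + 7035\right) = 17416 - \left(18907 + 2 \left(-135\right) \frac{1}{124 - 135}\right) \left(\left(-6 + 2 \left(-96\right)\right) + 7035\right) = 17416 - \left(18907 + 2 \left(-135\right) \frac{1}{-11}\right) \left(\left(-6 - 192\right) + 7035\right) = 17416 - \left(18907 + 2 \left(-135\right) \left(- \frac{1}{11}\right)\right) \left(-198 + 7035\right) = 17416 - \left(18907 + \frac{270}{11}\right) 6837 = 17416 - \frac{208247}{11} \cdot 6837 = 17416 - \frac{1423784739}{11} = - \frac{1423593163}{11}$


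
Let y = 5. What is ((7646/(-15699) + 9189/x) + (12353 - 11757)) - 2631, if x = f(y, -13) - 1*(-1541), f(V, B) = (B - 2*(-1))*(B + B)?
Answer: -6470858854/3186897 ≈ -2030.5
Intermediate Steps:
f(V, B) = 2*B*(2 + B) (f(V, B) = (B + 2)*(2*B) = (2 + B)*(2*B) = 2*B*(2 + B))
x = 1827 (x = 2*(-13)*(2 - 13) - 1*(-1541) = 2*(-13)*(-11) + 1541 = 286 + 1541 = 1827)
((7646/(-15699) + 9189/x) + (12353 - 11757)) - 2631 = ((7646/(-15699) + 9189/1827) + (12353 - 11757)) - 2631 = ((7646*(-1/15699) + 9189*(1/1827)) + 596) - 2631 = ((-7646/15699 + 1021/203) + 596) - 2631 = (14476541/3186897 + 596) - 2631 = 1913867153/3186897 - 2631 = -6470858854/3186897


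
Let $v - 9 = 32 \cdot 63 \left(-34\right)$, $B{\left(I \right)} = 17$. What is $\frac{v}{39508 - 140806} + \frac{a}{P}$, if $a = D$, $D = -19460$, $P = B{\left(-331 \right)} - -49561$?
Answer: $\frac{237761525}{837025374} \approx 0.28406$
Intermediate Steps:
$P = 49578$ ($P = 17 - -49561 = 17 + 49561 = 49578$)
$a = -19460$
$v = -68535$ ($v = 9 + 32 \cdot 63 \left(-34\right) = 9 + 2016 \left(-34\right) = 9 - 68544 = -68535$)
$\frac{v}{39508 - 140806} + \frac{a}{P} = - \frac{68535}{39508 - 140806} - \frac{19460}{49578} = - \frac{68535}{39508 - 140806} - \frac{9730}{24789} = - \frac{68535}{-101298} - \frac{9730}{24789} = \left(-68535\right) \left(- \frac{1}{101298}\right) - \frac{9730}{24789} = \frac{22845}{33766} - \frac{9730}{24789} = \frac{237761525}{837025374}$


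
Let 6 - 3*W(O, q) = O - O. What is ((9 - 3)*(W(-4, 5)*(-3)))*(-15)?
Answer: 540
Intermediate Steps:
W(O, q) = 2 (W(O, q) = 2 - (O - O)/3 = 2 - ⅓*0 = 2 + 0 = 2)
((9 - 3)*(W(-4, 5)*(-3)))*(-15) = ((9 - 3)*(2*(-3)))*(-15) = (6*(-6))*(-15) = -36*(-15) = 540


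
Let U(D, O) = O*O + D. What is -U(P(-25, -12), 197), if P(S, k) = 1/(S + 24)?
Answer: -38808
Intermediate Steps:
P(S, k) = 1/(24 + S)
U(D, O) = D + O² (U(D, O) = O² + D = D + O²)
-U(P(-25, -12), 197) = -(1/(24 - 25) + 197²) = -(1/(-1) + 38809) = -(-1 + 38809) = -1*38808 = -38808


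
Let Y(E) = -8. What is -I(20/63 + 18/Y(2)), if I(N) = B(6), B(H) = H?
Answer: -6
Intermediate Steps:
I(N) = 6
-I(20/63 + 18/Y(2)) = -1*6 = -6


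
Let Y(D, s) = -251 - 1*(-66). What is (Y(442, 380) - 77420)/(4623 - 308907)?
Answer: 77605/304284 ≈ 0.25504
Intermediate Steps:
Y(D, s) = -185 (Y(D, s) = -251 + 66 = -185)
(Y(442, 380) - 77420)/(4623 - 308907) = (-185 - 77420)/(4623 - 308907) = -77605/(-304284) = -77605*(-1/304284) = 77605/304284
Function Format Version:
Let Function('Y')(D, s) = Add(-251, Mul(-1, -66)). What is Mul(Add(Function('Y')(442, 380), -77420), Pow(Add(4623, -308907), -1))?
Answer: Rational(77605, 304284) ≈ 0.25504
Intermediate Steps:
Function('Y')(D, s) = -185 (Function('Y')(D, s) = Add(-251, 66) = -185)
Mul(Add(Function('Y')(442, 380), -77420), Pow(Add(4623, -308907), -1)) = Mul(Add(-185, -77420), Pow(Add(4623, -308907), -1)) = Mul(-77605, Pow(-304284, -1)) = Mul(-77605, Rational(-1, 304284)) = Rational(77605, 304284)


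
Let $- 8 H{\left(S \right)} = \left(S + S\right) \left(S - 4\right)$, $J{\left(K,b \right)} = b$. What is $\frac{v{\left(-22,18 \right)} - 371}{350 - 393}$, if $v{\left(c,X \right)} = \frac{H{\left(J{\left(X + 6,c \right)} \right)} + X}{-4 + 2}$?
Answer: $\frac{617}{86} \approx 7.1744$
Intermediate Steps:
$H{\left(S \right)} = - \frac{S \left(-4 + S\right)}{4}$ ($H{\left(S \right)} = - \frac{\left(S + S\right) \left(S - 4\right)}{8} = - \frac{2 S \left(-4 + S\right)}{8} = - \frac{S \left(-4 + S\right)}{4}$)
$v{\left(c,X \right)} = - \frac{X}{2} - \frac{c \left(4 - c\right)}{8}$ ($v{\left(c,X \right)} = \frac{\frac{c \left(4 - c\right)}{4} + X}{-4 + 2} = \frac{X + \frac{c \left(4 - c\right)}{4}}{-2} = \left(X + \frac{c \left(4 - c\right)}{4}\right) \left(- \frac{1}{2}\right) = - \frac{X}{2} - \frac{c \left(4 - c\right)}{8}$)
$\frac{v{\left(-22,18 \right)} - 371}{350 - 393} = \frac{\left(\left(- \frac{1}{2}\right) 18 + \frac{1}{8} \left(-22\right) \left(-4 - 22\right)\right) - 371}{350 - 393} = \frac{\left(-9 + \frac{1}{8} \left(-22\right) \left(-26\right)\right) - 371}{-43} = \left(\left(-9 + \frac{143}{2}\right) - 371\right) \left(- \frac{1}{43}\right) = \left(\frac{125}{2} - 371\right) \left(- \frac{1}{43}\right) = \left(- \frac{617}{2}\right) \left(- \frac{1}{43}\right) = \frac{617}{86}$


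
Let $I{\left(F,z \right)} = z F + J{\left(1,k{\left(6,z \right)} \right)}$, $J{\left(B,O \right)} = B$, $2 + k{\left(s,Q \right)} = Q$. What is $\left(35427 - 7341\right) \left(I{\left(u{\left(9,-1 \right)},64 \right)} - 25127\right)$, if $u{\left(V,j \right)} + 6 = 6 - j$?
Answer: $-703891332$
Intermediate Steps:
$k{\left(s,Q \right)} = -2 + Q$
$u{\left(V,j \right)} = - j$ ($u{\left(V,j \right)} = -6 - \left(-6 + j\right) = - j$)
$I{\left(F,z \right)} = 1 + F z$ ($I{\left(F,z \right)} = z F + 1 = F z + 1 = 1 + F z$)
$\left(35427 - 7341\right) \left(I{\left(u{\left(9,-1 \right)},64 \right)} - 25127\right) = \left(35427 - 7341\right) \left(\left(1 + \left(-1\right) \left(-1\right) 64\right) - 25127\right) = 28086 \left(\left(1 + 1 \cdot 64\right) - 25127\right) = 28086 \left(\left(1 + 64\right) - 25127\right) = 28086 \left(65 - 25127\right) = 28086 \left(-25062\right) = -703891332$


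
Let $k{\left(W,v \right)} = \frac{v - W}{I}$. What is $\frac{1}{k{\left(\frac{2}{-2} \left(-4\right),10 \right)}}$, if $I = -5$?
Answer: $- \frac{5}{6} \approx -0.83333$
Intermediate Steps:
$k{\left(W,v \right)} = - \frac{v}{5} + \frac{W}{5}$ ($k{\left(W,v \right)} = \frac{v - W}{-5} = \left(v - W\right) \left(- \frac{1}{5}\right) = - \frac{v}{5} + \frac{W}{5}$)
$\frac{1}{k{\left(\frac{2}{-2} \left(-4\right),10 \right)}} = \frac{1}{\left(- \frac{1}{5}\right) 10 + \frac{\frac{2}{-2} \left(-4\right)}{5}} = \frac{1}{-2 + \frac{2 \left(- \frac{1}{2}\right) \left(-4\right)}{5}} = \frac{1}{-2 + \frac{\left(-1\right) \left(-4\right)}{5}} = \frac{1}{-2 + \frac{1}{5} \cdot 4} = \frac{1}{-2 + \frac{4}{5}} = \frac{1}{- \frac{6}{5}} = - \frac{5}{6}$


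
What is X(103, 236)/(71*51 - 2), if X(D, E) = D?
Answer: 103/3619 ≈ 0.028461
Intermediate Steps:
X(103, 236)/(71*51 - 2) = 103/(71*51 - 2) = 103/(3621 - 2) = 103/3619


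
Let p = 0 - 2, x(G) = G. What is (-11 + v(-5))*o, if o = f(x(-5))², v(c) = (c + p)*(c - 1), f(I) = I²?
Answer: 19375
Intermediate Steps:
p = -2
v(c) = (-1 + c)*(-2 + c) (v(c) = (c - 2)*(c - 1) = (-2 + c)*(-1 + c) = (-1 + c)*(-2 + c))
o = 625 (o = ((-5)²)² = 25² = 625)
(-11 + v(-5))*o = (-11 + (2 + (-5)² - 3*(-5)))*625 = (-11 + (2 + 25 + 15))*625 = (-11 + 42)*625 = 31*625 = 19375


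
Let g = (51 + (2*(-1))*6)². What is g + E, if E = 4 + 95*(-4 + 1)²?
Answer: 2380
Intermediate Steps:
E = 859 (E = 4 + 95*(-3)² = 4 + 95*9 = 4 + 855 = 859)
g = 1521 (g = (51 - 2*6)² = (51 - 12)² = 39² = 1521)
g + E = 1521 + 859 = 2380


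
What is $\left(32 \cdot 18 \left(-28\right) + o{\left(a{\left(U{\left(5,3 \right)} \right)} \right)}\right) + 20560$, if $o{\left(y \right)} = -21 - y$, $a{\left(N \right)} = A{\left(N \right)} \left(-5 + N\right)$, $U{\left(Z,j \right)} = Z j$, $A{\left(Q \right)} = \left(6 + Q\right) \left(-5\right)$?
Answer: $5461$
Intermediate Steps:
$A{\left(Q \right)} = -30 - 5 Q$
$a{\left(N \right)} = \left(-30 - 5 N\right) \left(-5 + N\right)$
$\left(32 \cdot 18 \left(-28\right) + o{\left(a{\left(U{\left(5,3 \right)} \right)} \right)}\right) + 20560 = \left(32 \cdot 18 \left(-28\right) - \left(171 - 1125 - 25 \cdot 3\right)\right) + 20560 = \left(576 \left(-28\right) - \left(171 - 1125 - 75\right)\right) + 20560 = \left(-16128 - \left(96 - 1125\right)\right) + 20560 = \left(-16128 - -1029\right) + 20560 = \left(-16128 + \left(-21 + 1050\right)\right) + 20560 = \left(-16128 + 1029\right) + 20560 = -15099 + 20560 = 5461$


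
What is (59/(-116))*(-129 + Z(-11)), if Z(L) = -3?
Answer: 1947/29 ≈ 67.138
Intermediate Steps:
(59/(-116))*(-129 + Z(-11)) = (59/(-116))*(-129 - 3) = (59*(-1/116))*(-132) = -59/116*(-132) = 1947/29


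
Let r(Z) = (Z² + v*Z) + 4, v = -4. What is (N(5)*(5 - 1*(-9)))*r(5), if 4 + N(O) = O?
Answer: 126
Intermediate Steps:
r(Z) = 4 + Z² - 4*Z (r(Z) = (Z² - 4*Z) + 4 = 4 + Z² - 4*Z)
N(O) = -4 + O
(N(5)*(5 - 1*(-9)))*r(5) = ((-4 + 5)*(5 - 1*(-9)))*(4 + 5² - 4*5) = (1*(5 + 9))*(4 + 25 - 20) = (1*14)*9 = 14*9 = 126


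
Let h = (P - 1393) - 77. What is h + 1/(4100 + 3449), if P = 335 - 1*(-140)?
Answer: -7511254/7549 ≈ -995.00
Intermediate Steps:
P = 475 (P = 335 + 140 = 475)
h = -995 (h = (475 - 1393) - 77 = -918 - 77 = -995)
h + 1/(4100 + 3449) = -995 + 1/(4100 + 3449) = -995 + 1/7549 = -7511254/7549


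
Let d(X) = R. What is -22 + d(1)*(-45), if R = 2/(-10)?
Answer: -13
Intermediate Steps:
R = -⅕ (R = 2*(-⅒) = -⅕ ≈ -0.20000)
d(X) = -⅕
-22 + d(1)*(-45) = -22 - ⅕*(-45) = -22 + 9 = -13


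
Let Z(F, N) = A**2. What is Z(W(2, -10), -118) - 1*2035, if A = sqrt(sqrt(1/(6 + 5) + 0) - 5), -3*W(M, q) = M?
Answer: -2040 + sqrt(11)/11 ≈ -2039.7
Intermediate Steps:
W(M, q) = -M/3
A = sqrt(-5 + sqrt(11)/11) (A = sqrt(sqrt(1/11 + 0) - 5) = sqrt(sqrt(1/11) - 5) = sqrt(sqrt(11)/11 - 5) = sqrt(-5 + sqrt(11)/11) ≈ 2.1676*I)
Z(F, N) = sqrt(11)*(1 - 5*sqrt(11))/11 (Z(F, N) = (11**(3/4)*sqrt(1 - 5*sqrt(11))/11)**2 = sqrt(11)*(1 - 5*sqrt(11))/11)
Z(W(2, -10), -118) - 1*2035 = (-5 + sqrt(11)/11) - 1*2035 = (-5 + sqrt(11)/11) - 2035 = -2040 + sqrt(11)/11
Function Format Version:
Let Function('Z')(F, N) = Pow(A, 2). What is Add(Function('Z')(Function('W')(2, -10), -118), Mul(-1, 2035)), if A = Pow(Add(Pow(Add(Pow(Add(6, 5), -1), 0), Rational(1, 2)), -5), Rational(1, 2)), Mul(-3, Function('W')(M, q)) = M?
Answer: Add(-2040, Mul(Rational(1, 11), Pow(11, Rational(1, 2)))) ≈ -2039.7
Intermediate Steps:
Function('W')(M, q) = Mul(Rational(-1, 3), M)
A = Pow(Add(-5, Mul(Rational(1, 11), Pow(11, Rational(1, 2)))), Rational(1, 2)) (A = Pow(Add(Pow(Add(Pow(11, -1), 0), Rational(1, 2)), -5), Rational(1, 2)) = Pow(Add(Pow(Add(Rational(1, 11), 0), Rational(1, 2)), -5), Rational(1, 2)) = Pow(Add(Pow(Rational(1, 11), Rational(1, 2)), -5), Rational(1, 2)) = Pow(Add(Mul(Rational(1, 11), Pow(11, Rational(1, 2))), -5), Rational(1, 2)) = Pow(Add(-5, Mul(Rational(1, 11), Pow(11, Rational(1, 2)))), Rational(1, 2)) ≈ Mul(2.1676, I))
Function('Z')(F, N) = Mul(Rational(1, 11), Pow(11, Rational(1, 2)), Add(1, Mul(-5, Pow(11, Rational(1, 2))))) (Function('Z')(F, N) = Pow(Mul(Rational(1, 11), Pow(11, Rational(3, 4)), Pow(Add(1, Mul(-5, Pow(11, Rational(1, 2)))), Rational(1, 2))), 2) = Mul(Rational(1, 11), Pow(11, Rational(1, 2)), Add(1, Mul(-5, Pow(11, Rational(1, 2))))))
Add(Function('Z')(Function('W')(2, -10), -118), Mul(-1, 2035)) = Add(Add(-5, Mul(Rational(1, 11), Pow(11, Rational(1, 2)))), Mul(-1, 2035)) = Add(Add(-5, Mul(Rational(1, 11), Pow(11, Rational(1, 2)))), -2035) = Add(-2040, Mul(Rational(1, 11), Pow(11, Rational(1, 2))))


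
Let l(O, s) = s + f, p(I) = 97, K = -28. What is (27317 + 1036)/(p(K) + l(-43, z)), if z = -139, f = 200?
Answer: 28353/158 ≈ 179.45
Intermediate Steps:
l(O, s) = 200 + s (l(O, s) = s + 200 = 200 + s)
(27317 + 1036)/(p(K) + l(-43, z)) = (27317 + 1036)/(97 + (200 - 139)) = 28353/(97 + 61) = 28353/158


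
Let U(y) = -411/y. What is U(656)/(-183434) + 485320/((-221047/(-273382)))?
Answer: 15965472687772107277/26599183221088 ≈ 6.0022e+5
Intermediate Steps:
U(656)/(-183434) + 485320/((-221047/(-273382))) = -411/656/(-183434) + 485320/((-221047/(-273382))) = -411*1/656*(-1/183434) + 485320/((-221047*(-1/273382))) = -411/656*(-1/183434) + 485320/(221047/273382) = 411/120332704 + 485320*(273382/221047) = 411/120332704 + 132677752240/221047 = 15965472687772107277/26599183221088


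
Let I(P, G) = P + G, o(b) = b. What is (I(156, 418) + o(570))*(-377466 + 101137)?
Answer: -316120376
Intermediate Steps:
I(P, G) = G + P
(I(156, 418) + o(570))*(-377466 + 101137) = ((418 + 156) + 570)*(-377466 + 101137) = (574 + 570)*(-276329) = 1144*(-276329) = -316120376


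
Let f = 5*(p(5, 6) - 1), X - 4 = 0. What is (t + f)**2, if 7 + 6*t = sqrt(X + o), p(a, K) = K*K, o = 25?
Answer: (1043 + sqrt(29))**2/36 ≈ 30531.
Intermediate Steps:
X = 4 (X = 4 + 0 = 4)
p(a, K) = K**2
t = -7/6 + sqrt(29)/6 (t = -7/6 + sqrt(4 + 25)/6 = -7/6 + sqrt(29)/6 ≈ -0.26914)
f = 175 (f = 5*(6**2 - 1) = 5*(36 - 1) = 5*35 = 175)
(t + f)**2 = ((-7/6 + sqrt(29)/6) + 175)**2 = (1043/6 + sqrt(29)/6)**2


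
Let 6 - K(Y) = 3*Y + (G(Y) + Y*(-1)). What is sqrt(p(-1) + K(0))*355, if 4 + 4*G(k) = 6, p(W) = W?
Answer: 1065*sqrt(2)/2 ≈ 753.07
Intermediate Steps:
G(k) = 1/2 (G(k) = -1 + (1/4)*6 = -1 + 3/2 = 1/2)
K(Y) = 11/2 - 2*Y (K(Y) = 6 - (3*Y + (1/2 + Y*(-1))) = 6 - (3*Y + (1/2 - Y)) = 6 - (1/2 + 2*Y) = 6 + (-1/2 - 2*Y) = 11/2 - 2*Y)
sqrt(p(-1) + K(0))*355 = sqrt(-1 + (11/2 - 2*0))*355 = sqrt(-1 + (11/2 + 0))*355 = sqrt(-1 + 11/2)*355 = sqrt(9/2)*355 = (3*sqrt(2)/2)*355 = 1065*sqrt(2)/2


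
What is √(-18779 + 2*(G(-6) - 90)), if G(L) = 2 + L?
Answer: I*√18967 ≈ 137.72*I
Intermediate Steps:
√(-18779 + 2*(G(-6) - 90)) = √(-18779 + 2*((2 - 6) - 90)) = √(-18779 + 2*(-4 - 90)) = √(-18779 + 2*(-94)) = √(-18779 - 188) = √(-18967) = I*√18967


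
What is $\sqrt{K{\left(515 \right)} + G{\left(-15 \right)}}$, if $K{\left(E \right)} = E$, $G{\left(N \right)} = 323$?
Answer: $\sqrt{838} \approx 28.948$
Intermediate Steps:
$\sqrt{K{\left(515 \right)} + G{\left(-15 \right)}} = \sqrt{515 + 323} = \sqrt{838}$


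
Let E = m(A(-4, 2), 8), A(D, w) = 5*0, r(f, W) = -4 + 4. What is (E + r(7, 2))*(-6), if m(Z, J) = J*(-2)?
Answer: 96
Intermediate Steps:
r(f, W) = 0
A(D, w) = 0
m(Z, J) = -2*J
E = -16 (E = -2*8 = -16)
(E + r(7, 2))*(-6) = (-16 + 0)*(-6) = -16*(-6) = 96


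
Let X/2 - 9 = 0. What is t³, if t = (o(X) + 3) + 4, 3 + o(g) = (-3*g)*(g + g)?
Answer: -7301384000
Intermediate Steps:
X = 18 (X = 18 + 2*0 = 18 + 0 = 18)
o(g) = -3 - 6*g² (o(g) = -3 + (-3*g)*(g + g) = -3 + (-3*g)*(2*g) = -3 - 6*g²)
t = -1940 (t = ((-3 - 6*18²) + 3) + 4 = ((-3 - 6*324) + 3) + 4 = ((-3 - 1944) + 3) + 4 = (-1947 + 3) + 4 = -1944 + 4 = -1940)
t³ = (-1940)³ = -7301384000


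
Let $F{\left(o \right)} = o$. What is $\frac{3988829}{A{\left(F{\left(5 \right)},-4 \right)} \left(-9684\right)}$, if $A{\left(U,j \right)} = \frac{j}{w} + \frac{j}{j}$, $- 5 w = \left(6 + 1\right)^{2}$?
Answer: $- \frac{195452621}{668196} \approx -292.51$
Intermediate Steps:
$w = - \frac{49}{5}$ ($w = - \frac{\left(6 + 1\right)^{2}}{5} = - \frac{7^{2}}{5} = \left(- \frac{1}{5}\right) 49 = - \frac{49}{5} \approx -9.8$)
$A{\left(U,j \right)} = 1 - \frac{5 j}{49}$ ($A{\left(U,j \right)} = \frac{j}{- \frac{49}{5}} + \frac{j}{j} = j \left(- \frac{5}{49}\right) + 1 = - \frac{5 j}{49} + 1 = 1 - \frac{5 j}{49}$)
$\frac{3988829}{A{\left(F{\left(5 \right)},-4 \right)} \left(-9684\right)} = \frac{3988829}{\left(1 - - \frac{20}{49}\right) \left(-9684\right)} = \frac{3988829}{\left(1 + \frac{20}{49}\right) \left(-9684\right)} = \frac{3988829}{\frac{69}{49} \left(-9684\right)} = \frac{3988829}{- \frac{668196}{49}} = 3988829 \left(- \frac{49}{668196}\right) = - \frac{195452621}{668196}$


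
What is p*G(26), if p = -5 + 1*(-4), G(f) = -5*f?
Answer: 1170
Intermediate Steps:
p = -9 (p = -5 - 4 = -9)
p*G(26) = -(-45)*26 = -9*(-130) = 1170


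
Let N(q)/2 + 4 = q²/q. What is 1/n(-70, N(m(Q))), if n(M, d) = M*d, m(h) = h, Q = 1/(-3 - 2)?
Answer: 1/588 ≈ 0.0017007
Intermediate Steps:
Q = -⅕ (Q = 1/(-5) = -⅕ ≈ -0.20000)
N(q) = -8 + 2*q (N(q) = -8 + 2*(q²/q) = -8 + 2*q)
1/n(-70, N(m(Q))) = 1/(-70*(-8 + 2*(-⅕))) = 1/(-70*(-8 - ⅖)) = 1/(-70*(-42/5)) = 1/588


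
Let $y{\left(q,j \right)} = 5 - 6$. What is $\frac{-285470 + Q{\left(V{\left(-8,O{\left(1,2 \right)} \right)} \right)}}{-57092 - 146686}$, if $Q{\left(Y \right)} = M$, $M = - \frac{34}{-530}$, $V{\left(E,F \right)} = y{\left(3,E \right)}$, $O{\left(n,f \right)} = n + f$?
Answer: $\frac{25216511}{18000390} \approx 1.4009$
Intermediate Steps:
$y{\left(q,j \right)} = -1$ ($y{\left(q,j \right)} = 5 - 6 = -1$)
$O{\left(n,f \right)} = f + n$
$V{\left(E,F \right)} = -1$
$M = \frac{17}{265}$ ($M = \left(-34\right) \left(- \frac{1}{530}\right) = \frac{17}{265} \approx 0.064151$)
$Q{\left(Y \right)} = \frac{17}{265}$
$\frac{-285470 + Q{\left(V{\left(-8,O{\left(1,2 \right)} \right)} \right)}}{-57092 - 146686} = \frac{-285470 + \frac{17}{265}}{-57092 - 146686} = - \frac{75649533}{265 \left(-203778\right)} = \left(- \frac{75649533}{265}\right) \left(- \frac{1}{203778}\right) = \frac{25216511}{18000390}$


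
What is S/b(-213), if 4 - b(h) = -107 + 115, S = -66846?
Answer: 33423/2 ≈ 16712.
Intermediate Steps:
b(h) = -4 (b(h) = 4 - (-107 + 115) = 4 - 1*8 = 4 - 8 = -4)
S/b(-213) = -66846/(-4) = -66846*(-¼) = 33423/2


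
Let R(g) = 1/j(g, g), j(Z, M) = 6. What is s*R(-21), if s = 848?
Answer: 424/3 ≈ 141.33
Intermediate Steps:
R(g) = 1/6
s*R(-21) = 848*(1/6) = 424/3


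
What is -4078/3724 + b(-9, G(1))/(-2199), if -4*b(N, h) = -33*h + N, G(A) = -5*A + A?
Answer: -2951003/2729692 ≈ -1.0811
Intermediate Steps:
G(A) = -4*A
b(N, h) = -N/4 + 33*h/4 (b(N, h) = -(-33*h + N)/4 = -(N - 33*h)/4 = -N/4 + 33*h/4)
-4078/3724 + b(-9, G(1))/(-2199) = -4078/3724 + (-1/4*(-9) + 33*(-4*1)/4)/(-2199) = -4078*1/3724 + (9/4 + (33/4)*(-4))*(-1/2199) = -2039/1862 + (9/4 - 33)*(-1/2199) = -2039/1862 - 123/4*(-1/2199) = -2039/1862 + 41/2932 = -2951003/2729692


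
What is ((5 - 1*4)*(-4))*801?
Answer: -3204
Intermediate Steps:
((5 - 1*4)*(-4))*801 = ((5 - 4)*(-4))*801 = (1*(-4))*801 = -4*801 = -3204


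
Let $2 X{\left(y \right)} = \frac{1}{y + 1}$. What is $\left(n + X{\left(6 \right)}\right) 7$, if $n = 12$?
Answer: $\frac{169}{2} \approx 84.5$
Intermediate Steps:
$X{\left(y \right)} = \frac{1}{2 \left(1 + y\right)}$ ($X{\left(y \right)} = \frac{1}{2 \left(y + 1\right)} = \frac{1}{2 \left(1 + y\right)}$)
$\left(n + X{\left(6 \right)}\right) 7 = \left(12 + \frac{1}{2 \left(1 + 6\right)}\right) 7 = \left(12 + \frac{1}{2 \cdot 7}\right) 7 = \left(12 + \frac{1}{2} \cdot \frac{1}{7}\right) 7 = \left(12 + \frac{1}{14}\right) 7 = \frac{169}{14} \cdot 7 = \frac{169}{2}$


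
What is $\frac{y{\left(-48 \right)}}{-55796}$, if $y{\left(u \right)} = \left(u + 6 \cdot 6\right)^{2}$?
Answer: $- \frac{36}{13949} \approx -0.0025808$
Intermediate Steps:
$y{\left(u \right)} = \left(36 + u\right)^{2}$ ($y{\left(u \right)} = \left(u + 36\right)^{2} = \left(36 + u\right)^{2}$)
$\frac{y{\left(-48 \right)}}{-55796} = \frac{\left(36 - 48\right)^{2}}{-55796} = \left(-12\right)^{2} \left(- \frac{1}{55796}\right) = 144 \left(- \frac{1}{55796}\right) = - \frac{36}{13949}$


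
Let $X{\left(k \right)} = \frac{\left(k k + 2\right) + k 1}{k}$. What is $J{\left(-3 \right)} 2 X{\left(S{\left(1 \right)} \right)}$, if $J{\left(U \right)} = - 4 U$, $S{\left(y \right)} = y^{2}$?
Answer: $96$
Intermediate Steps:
$X{\left(k \right)} = \frac{2 + k + k^{2}}{k}$ ($X{\left(k \right)} = \frac{\left(k^{2} + 2\right) + k}{k} = \frac{\left(2 + k^{2}\right) + k}{k} = \frac{2 + k + k^{2}}{k}$)
$J{\left(-3 \right)} 2 X{\left(S{\left(1 \right)} \right)} = \left(-4\right) \left(-3\right) 2 \left(1 + 1^{2} + \frac{2}{1^{2}}\right) = 12 \cdot 2 \left(1 + 1 + \frac{2}{1}\right) = 24 \left(1 + 1 + 2 \cdot 1\right) = 24 \left(1 + 1 + 2\right) = 24 \cdot 4 = 96$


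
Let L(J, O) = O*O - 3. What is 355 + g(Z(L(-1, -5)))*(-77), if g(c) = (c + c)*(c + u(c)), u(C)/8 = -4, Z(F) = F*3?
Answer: -345221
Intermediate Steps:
L(J, O) = -3 + O**2 (L(J, O) = O**2 - 3 = -3 + O**2)
Z(F) = 3*F
u(C) = -32 (u(C) = 8*(-4) = -32)
g(c) = 2*c*(-32 + c) (g(c) = (c + c)*(c - 32) = (2*c)*(-32 + c) = 2*c*(-32 + c))
355 + g(Z(L(-1, -5)))*(-77) = 355 + (2*(3*(-3 + (-5)**2))*(-32 + 3*(-3 + (-5)**2)))*(-77) = 355 + (2*(3*(-3 + 25))*(-32 + 3*(-3 + 25)))*(-77) = 355 + (2*(3*22)*(-32 + 3*22))*(-77) = 355 + (2*66*(-32 + 66))*(-77) = 355 + (2*66*34)*(-77) = 355 + 4488*(-77) = 355 - 345576 = -345221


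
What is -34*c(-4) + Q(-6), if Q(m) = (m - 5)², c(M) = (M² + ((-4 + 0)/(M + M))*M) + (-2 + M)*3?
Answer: 257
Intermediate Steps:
c(M) = -8 + M² + 3*M (c(M) = (M² + (-4*1/(2*M))*M) + (-6 + 3*M) = (M² + (-2/M)*M) + (-6 + 3*M) = (M² - 2) + (-6 + 3*M) = (-2 + M²) + (-6 + 3*M) = -8 + M² + 3*M)
Q(m) = (-5 + m)²
-34*c(-4) + Q(-6) = -34*(-8 + (-4)² + 3*(-4)) + (-5 - 6)² = -34*(-8 + 16 - 12) + (-11)² = -34*(-4) + 121 = 136 + 121 = 257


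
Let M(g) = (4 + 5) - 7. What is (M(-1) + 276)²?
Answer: 77284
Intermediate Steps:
M(g) = 2 (M(g) = 9 - 7 = 2)
(M(-1) + 276)² = (2 + 276)² = 278² = 77284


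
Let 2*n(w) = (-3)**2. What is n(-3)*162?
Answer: 729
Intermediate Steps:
n(w) = 9/2 (n(w) = (1/2)*(-3)**2 = (1/2)*9 = 9/2)
n(-3)*162 = (9/2)*162 = 729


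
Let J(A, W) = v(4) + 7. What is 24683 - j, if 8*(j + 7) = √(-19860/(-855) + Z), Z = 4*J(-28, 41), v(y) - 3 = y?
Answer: 24690 - √64353/228 ≈ 24689.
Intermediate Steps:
v(y) = 3 + y
J(A, W) = 14 (J(A, W) = (3 + 4) + 7 = 7 + 7 = 14)
Z = 56 (Z = 4*14 = 56)
j = -7 + √64353/228 (j = -7 + √(-19860/(-855) + 56)/8 = -7 + √(-19860*(-1)/855 + 56)/8 = -7 + √(-20*(-331/285) + 56)/8 = -7 + √(1324/57 + 56)/8 = -7 + √(4516/57)/8 = -7 + (2*√64353/57)/8 = -7 + √64353/228 ≈ -5.8874)
24683 - j = 24683 - (-7 + √64353/228) = 24683 + (7 - √64353/228) = 24690 - √64353/228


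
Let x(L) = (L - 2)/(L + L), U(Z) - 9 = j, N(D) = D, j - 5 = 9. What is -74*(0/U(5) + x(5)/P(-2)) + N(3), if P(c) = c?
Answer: 141/10 ≈ 14.100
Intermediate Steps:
j = 14 (j = 5 + 9 = 14)
U(Z) = 23 (U(Z) = 9 + 14 = 23)
x(L) = (-2 + L)/(2*L) (x(L) = (-2 + L)/((2*L)) = (-2 + L)*(1/(2*L)) = (-2 + L)/(2*L))
-74*(0/U(5) + x(5)/P(-2)) + N(3) = -74*(0/23 + ((½)*(-2 + 5)/5)/(-2)) + 3 = -74*(0*(1/23) + ((½)*(⅕)*3)*(-½)) + 3 = -74*(0 + (3/10)*(-½)) + 3 = -74*(0 - 3/20) + 3 = -74*(-3/20) + 3 = 111/10 + 3 = 141/10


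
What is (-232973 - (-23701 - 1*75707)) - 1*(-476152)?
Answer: 342587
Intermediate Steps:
(-232973 - (-23701 - 1*75707)) - 1*(-476152) = (-232973 - (-23701 - 75707)) + 476152 = (-232973 - 1*(-99408)) + 476152 = (-232973 + 99408) + 476152 = -133565 + 476152 = 342587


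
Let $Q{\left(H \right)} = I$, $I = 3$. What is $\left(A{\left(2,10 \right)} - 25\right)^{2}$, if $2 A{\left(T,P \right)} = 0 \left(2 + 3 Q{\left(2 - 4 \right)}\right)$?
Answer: $625$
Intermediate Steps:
$Q{\left(H \right)} = 3$
$A{\left(T,P \right)} = 0$ ($A{\left(T,P \right)} = \frac{0 \left(2 + 3 \cdot 3\right)}{2} = \frac{0 \left(2 + 9\right)}{2} = \frac{0 \cdot 11}{2} = \frac{1}{2} \cdot 0 = 0$)
$\left(A{\left(2,10 \right)} - 25\right)^{2} = \left(0 - 25\right)^{2} = \left(-25\right)^{2} = 625$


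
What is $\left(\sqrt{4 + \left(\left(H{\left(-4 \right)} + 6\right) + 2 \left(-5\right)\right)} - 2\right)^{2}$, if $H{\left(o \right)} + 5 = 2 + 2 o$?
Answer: $\left(2 - i \sqrt{11}\right)^{2} \approx -7.0 - 13.266 i$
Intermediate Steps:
$H{\left(o \right)} = -3 + 2 o$ ($H{\left(o \right)} = -5 + \left(2 + 2 o\right) = -3 + 2 o$)
$\left(\sqrt{4 + \left(\left(H{\left(-4 \right)} + 6\right) + 2 \left(-5\right)\right)} - 2\right)^{2} = \left(\sqrt{4 + \left(\left(\left(-3 + 2 \left(-4\right)\right) + 6\right) + 2 \left(-5\right)\right)} - 2\right)^{2} = \left(\sqrt{4 + \left(\left(\left(-3 - 8\right) + 6\right) - 10\right)} - 2\right)^{2} = \left(\sqrt{4 + \left(\left(-11 + 6\right) - 10\right)} - 2\right)^{2} = \left(\sqrt{4 - 15} - 2\right)^{2} = \left(\sqrt{-11} - 2\right)^{2} = \left(i \sqrt{11} - 2\right)^{2} = \left(-2 + i \sqrt{11}\right)^{2}$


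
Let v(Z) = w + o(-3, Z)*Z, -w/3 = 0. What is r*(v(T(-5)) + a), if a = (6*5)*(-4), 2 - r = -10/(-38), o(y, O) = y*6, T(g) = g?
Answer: -990/19 ≈ -52.105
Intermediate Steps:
o(y, O) = 6*y
w = 0 (w = -3*0 = 0)
v(Z) = -18*Z (v(Z) = 0 + (6*(-3))*Z = 0 - 18*Z = -18*Z)
r = 33/19 (r = 2 - (-10)/(-38) = 2 - (-10)*(-1)/38 = 2 - 1*5/19 = 2 - 5/19 = 33/19 ≈ 1.7368)
a = -120 (a = 30*(-4) = -120)
r*(v(T(-5)) + a) = 33*(-18*(-5) - 120)/19 = 33*(90 - 120)/19 = (33/19)*(-30) = -990/19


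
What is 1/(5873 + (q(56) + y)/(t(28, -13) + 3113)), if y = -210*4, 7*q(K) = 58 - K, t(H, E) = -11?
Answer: 10857/63760222 ≈ 0.00017028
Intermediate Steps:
q(K) = 58/7 - K/7 (q(K) = (58 - K)/7 = 58/7 - K/7)
y = -840
1/(5873 + (q(56) + y)/(t(28, -13) + 3113)) = 1/(5873 + ((58/7 - ⅐*56) - 840)/(-11 + 3113)) = 1/(5873 + ((58/7 - 8) - 840)/3102) = 1/(5873 + (2/7 - 840)*(1/3102)) = 1/(5873 - 5878/7*1/3102) = 1/(5873 - 2939/10857) = 1/(63760222/10857) = 10857/63760222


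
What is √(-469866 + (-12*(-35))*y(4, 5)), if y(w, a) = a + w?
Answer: I*√466086 ≈ 682.71*I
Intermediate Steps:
√(-469866 + (-12*(-35))*y(4, 5)) = √(-469866 + (-12*(-35))*(5 + 4)) = √(-469866 + 420*9) = √(-469866 + 3780) = √(-466086) = I*√466086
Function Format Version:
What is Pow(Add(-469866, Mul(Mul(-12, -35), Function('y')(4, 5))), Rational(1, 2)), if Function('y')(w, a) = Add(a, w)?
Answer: Mul(I, Pow(466086, Rational(1, 2))) ≈ Mul(682.71, I)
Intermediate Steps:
Pow(Add(-469866, Mul(Mul(-12, -35), Function('y')(4, 5))), Rational(1, 2)) = Pow(Add(-469866, Mul(Mul(-12, -35), Add(5, 4))), Rational(1, 2)) = Pow(Add(-469866, Mul(420, 9)), Rational(1, 2)) = Pow(Add(-469866, 3780), Rational(1, 2)) = Pow(-466086, Rational(1, 2)) = Mul(I, Pow(466086, Rational(1, 2)))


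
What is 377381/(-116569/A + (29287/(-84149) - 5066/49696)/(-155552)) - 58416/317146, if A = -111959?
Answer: 2179134621439922432292993917464/6012145980939144625497299 ≈ 3.6246e+5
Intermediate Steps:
377381/(-116569/A + (29287/(-84149) - 5066/49696)/(-155552)) - 58416/317146 = 377381/(-116569/(-111959) + (29287/(-84149) - 5066/49696)/(-155552)) - 58416/317146 = 377381/(-116569*(-1/111959) + (29287*(-1/84149) - 5066*1/49696)*(-1/155552)) - 58416*1/317146 = 377381/(116569/111959 + (-29287/84149 - 2533/24848)*(-1/155552)) - 29208/158573 = 377381/(116569/111959 - 940872793/2090934352*(-1/155552)) - 29208/158573 = 377381/(116569/111959 + 940872793/325249020322304) - 29208/158573 = 377381/(37914058389127686463/36414555066264833536) - 29208/158573 = 377381*(36414555066264833536/37914058389127686463) - 29208/158573 = 13742161205462089144649216/37914058389127686463 - 29208/158573 = 2179134621439922432292993917464/6012145980939144625497299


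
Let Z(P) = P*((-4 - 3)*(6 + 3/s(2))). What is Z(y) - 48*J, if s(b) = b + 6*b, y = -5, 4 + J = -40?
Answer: 4659/2 ≈ 2329.5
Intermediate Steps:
J = -44 (J = -4 - 40 = -44)
s(b) = 7*b
Z(P) = -87*P/2 (Z(P) = P*((-4 - 3)*(6 + 3/((7*2)))) = P*(-7*(6 + 3/14)) = P*(-7*87/14) = P*(-87/2) = -87*P/2)
Z(y) - 48*J = -87/2*(-5) - 48*(-44) = 435/2 + 2112 = 4659/2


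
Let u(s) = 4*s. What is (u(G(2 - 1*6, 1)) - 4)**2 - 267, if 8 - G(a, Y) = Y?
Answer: 309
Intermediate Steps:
G(a, Y) = 8 - Y
(u(G(2 - 1*6, 1)) - 4)**2 - 267 = (4*(8 - 1*1) - 4)**2 - 267 = (4*(8 - 1) - 4)**2 - 267 = (4*7 - 4)**2 - 267 = (28 - 4)**2 - 267 = 24**2 - 267 = 576 - 267 = 309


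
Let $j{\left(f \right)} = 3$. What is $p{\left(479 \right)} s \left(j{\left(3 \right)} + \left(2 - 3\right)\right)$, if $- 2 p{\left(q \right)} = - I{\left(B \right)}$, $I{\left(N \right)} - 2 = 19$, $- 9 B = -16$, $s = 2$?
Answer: $42$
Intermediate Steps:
$B = \frac{16}{9}$ ($B = \left(- \frac{1}{9}\right) \left(-16\right) = \frac{16}{9} \approx 1.7778$)
$I{\left(N \right)} = 21$ ($I{\left(N \right)} = 2 + 19 = 21$)
$p{\left(q \right)} = \frac{21}{2}$ ($p{\left(q \right)} = - \frac{\left(-1\right) 21}{2} = \left(- \frac{1}{2}\right) \left(-21\right) = \frac{21}{2}$)
$p{\left(479 \right)} s \left(j{\left(3 \right)} + \left(2 - 3\right)\right) = \frac{21 \cdot 2 \left(3 + \left(2 - 3\right)\right)}{2} = \frac{21 \cdot 2 \left(3 - 1\right)}{2} = \frac{21 \cdot 2 \cdot 2}{2} = \frac{21}{2} \cdot 4 = 42$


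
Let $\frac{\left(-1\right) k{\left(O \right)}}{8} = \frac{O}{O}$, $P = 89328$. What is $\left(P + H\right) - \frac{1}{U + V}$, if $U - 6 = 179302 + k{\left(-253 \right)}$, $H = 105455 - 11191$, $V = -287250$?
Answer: $\frac{19818756401}{107950} \approx 1.8359 \cdot 10^{5}$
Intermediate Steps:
$k{\left(O \right)} = -8$ ($k{\left(O \right)} = - 8 \frac{O}{O} = \left(-8\right) 1 = -8$)
$H = 94264$
$U = 179300$ ($U = 6 + \left(179302 - 8\right) = 6 + 179294 = 179300$)
$\left(P + H\right) - \frac{1}{U + V} = \left(89328 + 94264\right) - \frac{1}{179300 - 287250} = 183592 - \frac{1}{-107950} = 183592 - - \frac{1}{107950} = 183592 + \frac{1}{107950} = \frac{19818756401}{107950}$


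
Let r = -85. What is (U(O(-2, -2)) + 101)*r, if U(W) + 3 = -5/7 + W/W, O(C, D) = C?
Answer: -58480/7 ≈ -8354.3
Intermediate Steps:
U(W) = -19/7 (U(W) = -3 + (-5/7 + W/W) = -3 + (-5*1/7 + 1) = -3 + (-5/7 + 1) = -3 + 2/7 = -19/7)
(U(O(-2, -2)) + 101)*r = (-19/7 + 101)*(-85) = (688/7)*(-85) = -58480/7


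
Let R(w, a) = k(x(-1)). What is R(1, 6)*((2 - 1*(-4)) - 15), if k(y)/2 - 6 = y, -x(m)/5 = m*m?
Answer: -18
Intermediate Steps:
x(m) = -5*m² (x(m) = -5*m*m = -5*m²)
k(y) = 12 + 2*y
R(w, a) = 2 (R(w, a) = 12 + 2*(-5*(-1)²) = 12 + 2*(-5*1) = 12 + 2*(-5) = 12 - 10 = 2)
R(1, 6)*((2 - 1*(-4)) - 15) = 2*((2 - 1*(-4)) - 15) = 2*((2 + 4) - 15) = 2*(6 - 15) = 2*(-9) = -18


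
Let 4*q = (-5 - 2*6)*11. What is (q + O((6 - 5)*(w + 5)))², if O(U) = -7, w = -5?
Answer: 46225/16 ≈ 2889.1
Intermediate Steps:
q = -187/4 (q = ((-5 - 2*6)*11)/4 = ((-5 - 12)*11)/4 = (-17*11)/4 = (¼)*(-187) = -187/4 ≈ -46.750)
(q + O((6 - 5)*(w + 5)))² = (-187/4 - 7)² = (-215/4)² = 46225/16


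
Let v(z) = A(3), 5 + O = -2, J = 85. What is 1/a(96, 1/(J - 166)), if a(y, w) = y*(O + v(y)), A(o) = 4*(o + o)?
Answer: 1/1632 ≈ 0.00061275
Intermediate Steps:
O = -7 (O = -5 - 2 = -7)
A(o) = 8*o (A(o) = 4*(2*o) = 8*o)
v(z) = 24 (v(z) = 8*3 = 24)
a(y, w) = 17*y (a(y, w) = y*(-7 + 24) = y*17 = 17*y)
1/a(96, 1/(J - 166)) = 1/(17*96) = 1/1632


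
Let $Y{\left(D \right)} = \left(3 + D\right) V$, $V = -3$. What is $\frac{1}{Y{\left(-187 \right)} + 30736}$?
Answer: $\frac{1}{31288} \approx 3.1961 \cdot 10^{-5}$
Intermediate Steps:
$Y{\left(D \right)} = -9 - 3 D$ ($Y{\left(D \right)} = \left(3 + D\right) \left(-3\right) = -9 - 3 D$)
$\frac{1}{Y{\left(-187 \right)} + 30736} = \frac{1}{\left(-9 - -561\right) + 30736} = \frac{1}{\left(-9 + 561\right) + 30736} = \frac{1}{552 + 30736} = \frac{1}{31288}$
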